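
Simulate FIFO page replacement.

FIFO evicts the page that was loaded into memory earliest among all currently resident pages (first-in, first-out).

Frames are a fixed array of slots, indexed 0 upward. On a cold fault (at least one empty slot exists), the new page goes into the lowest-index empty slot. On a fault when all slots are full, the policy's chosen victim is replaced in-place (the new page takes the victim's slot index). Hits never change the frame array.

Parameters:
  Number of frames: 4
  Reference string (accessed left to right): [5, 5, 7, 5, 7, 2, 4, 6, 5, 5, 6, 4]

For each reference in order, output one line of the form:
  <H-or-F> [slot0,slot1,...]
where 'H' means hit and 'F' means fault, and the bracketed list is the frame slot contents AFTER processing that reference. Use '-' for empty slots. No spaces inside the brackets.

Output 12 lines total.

F [5,-,-,-]
H [5,-,-,-]
F [5,7,-,-]
H [5,7,-,-]
H [5,7,-,-]
F [5,7,2,-]
F [5,7,2,4]
F [6,7,2,4]
F [6,5,2,4]
H [6,5,2,4]
H [6,5,2,4]
H [6,5,2,4]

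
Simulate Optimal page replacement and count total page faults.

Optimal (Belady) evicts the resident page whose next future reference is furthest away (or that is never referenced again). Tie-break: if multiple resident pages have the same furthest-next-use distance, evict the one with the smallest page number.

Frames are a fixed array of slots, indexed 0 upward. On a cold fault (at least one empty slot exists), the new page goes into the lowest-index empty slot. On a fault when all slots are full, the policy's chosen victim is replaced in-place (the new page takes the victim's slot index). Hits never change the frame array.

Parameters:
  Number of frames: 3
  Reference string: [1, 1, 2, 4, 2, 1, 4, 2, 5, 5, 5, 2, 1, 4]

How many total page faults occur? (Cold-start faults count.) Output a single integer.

Answer: 5

Derivation:
Step 0: ref 1 → FAULT, frames=[1,-,-]
Step 1: ref 1 → HIT, frames=[1,-,-]
Step 2: ref 2 → FAULT, frames=[1,2,-]
Step 3: ref 4 → FAULT, frames=[1,2,4]
Step 4: ref 2 → HIT, frames=[1,2,4]
Step 5: ref 1 → HIT, frames=[1,2,4]
Step 6: ref 4 → HIT, frames=[1,2,4]
Step 7: ref 2 → HIT, frames=[1,2,4]
Step 8: ref 5 → FAULT (evict 4), frames=[1,2,5]
Step 9: ref 5 → HIT, frames=[1,2,5]
Step 10: ref 5 → HIT, frames=[1,2,5]
Step 11: ref 2 → HIT, frames=[1,2,5]
Step 12: ref 1 → HIT, frames=[1,2,5]
Step 13: ref 4 → FAULT (evict 1), frames=[4,2,5]
Total faults: 5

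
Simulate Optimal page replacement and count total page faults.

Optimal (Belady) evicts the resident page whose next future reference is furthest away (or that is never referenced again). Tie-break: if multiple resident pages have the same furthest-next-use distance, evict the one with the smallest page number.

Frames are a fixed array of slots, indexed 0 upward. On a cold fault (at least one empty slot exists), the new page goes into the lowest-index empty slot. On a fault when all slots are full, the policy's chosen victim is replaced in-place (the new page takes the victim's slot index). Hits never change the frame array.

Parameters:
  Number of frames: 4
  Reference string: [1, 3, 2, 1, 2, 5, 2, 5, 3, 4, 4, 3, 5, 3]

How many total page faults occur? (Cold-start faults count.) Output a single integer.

Answer: 5

Derivation:
Step 0: ref 1 → FAULT, frames=[1,-,-,-]
Step 1: ref 3 → FAULT, frames=[1,3,-,-]
Step 2: ref 2 → FAULT, frames=[1,3,2,-]
Step 3: ref 1 → HIT, frames=[1,3,2,-]
Step 4: ref 2 → HIT, frames=[1,3,2,-]
Step 5: ref 5 → FAULT, frames=[1,3,2,5]
Step 6: ref 2 → HIT, frames=[1,3,2,5]
Step 7: ref 5 → HIT, frames=[1,3,2,5]
Step 8: ref 3 → HIT, frames=[1,3,2,5]
Step 9: ref 4 → FAULT (evict 1), frames=[4,3,2,5]
Step 10: ref 4 → HIT, frames=[4,3,2,5]
Step 11: ref 3 → HIT, frames=[4,3,2,5]
Step 12: ref 5 → HIT, frames=[4,3,2,5]
Step 13: ref 3 → HIT, frames=[4,3,2,5]
Total faults: 5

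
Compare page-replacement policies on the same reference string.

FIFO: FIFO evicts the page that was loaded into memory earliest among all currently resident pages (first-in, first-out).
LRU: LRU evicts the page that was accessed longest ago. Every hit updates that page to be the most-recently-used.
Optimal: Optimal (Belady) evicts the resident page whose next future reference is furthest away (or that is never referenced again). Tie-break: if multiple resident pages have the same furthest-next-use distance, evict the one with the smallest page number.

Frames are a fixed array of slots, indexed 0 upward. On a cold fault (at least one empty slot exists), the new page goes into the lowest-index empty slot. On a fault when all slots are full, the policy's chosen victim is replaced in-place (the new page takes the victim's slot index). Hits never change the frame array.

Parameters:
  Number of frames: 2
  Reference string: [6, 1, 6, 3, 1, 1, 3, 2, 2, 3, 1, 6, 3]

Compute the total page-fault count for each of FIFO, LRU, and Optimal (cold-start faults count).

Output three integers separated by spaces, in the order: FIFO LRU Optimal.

--- FIFO ---
  step 0: ref 6 -> FAULT, frames=[6,-] (faults so far: 1)
  step 1: ref 1 -> FAULT, frames=[6,1] (faults so far: 2)
  step 2: ref 6 -> HIT, frames=[6,1] (faults so far: 2)
  step 3: ref 3 -> FAULT, evict 6, frames=[3,1] (faults so far: 3)
  step 4: ref 1 -> HIT, frames=[3,1] (faults so far: 3)
  step 5: ref 1 -> HIT, frames=[3,1] (faults so far: 3)
  step 6: ref 3 -> HIT, frames=[3,1] (faults so far: 3)
  step 7: ref 2 -> FAULT, evict 1, frames=[3,2] (faults so far: 4)
  step 8: ref 2 -> HIT, frames=[3,2] (faults so far: 4)
  step 9: ref 3 -> HIT, frames=[3,2] (faults so far: 4)
  step 10: ref 1 -> FAULT, evict 3, frames=[1,2] (faults so far: 5)
  step 11: ref 6 -> FAULT, evict 2, frames=[1,6] (faults so far: 6)
  step 12: ref 3 -> FAULT, evict 1, frames=[3,6] (faults so far: 7)
  FIFO total faults: 7
--- LRU ---
  step 0: ref 6 -> FAULT, frames=[6,-] (faults so far: 1)
  step 1: ref 1 -> FAULT, frames=[6,1] (faults so far: 2)
  step 2: ref 6 -> HIT, frames=[6,1] (faults so far: 2)
  step 3: ref 3 -> FAULT, evict 1, frames=[6,3] (faults so far: 3)
  step 4: ref 1 -> FAULT, evict 6, frames=[1,3] (faults so far: 4)
  step 5: ref 1 -> HIT, frames=[1,3] (faults so far: 4)
  step 6: ref 3 -> HIT, frames=[1,3] (faults so far: 4)
  step 7: ref 2 -> FAULT, evict 1, frames=[2,3] (faults so far: 5)
  step 8: ref 2 -> HIT, frames=[2,3] (faults so far: 5)
  step 9: ref 3 -> HIT, frames=[2,3] (faults so far: 5)
  step 10: ref 1 -> FAULT, evict 2, frames=[1,3] (faults so far: 6)
  step 11: ref 6 -> FAULT, evict 3, frames=[1,6] (faults so far: 7)
  step 12: ref 3 -> FAULT, evict 1, frames=[3,6] (faults so far: 8)
  LRU total faults: 8
--- Optimal ---
  step 0: ref 6 -> FAULT, frames=[6,-] (faults so far: 1)
  step 1: ref 1 -> FAULT, frames=[6,1] (faults so far: 2)
  step 2: ref 6 -> HIT, frames=[6,1] (faults so far: 2)
  step 3: ref 3 -> FAULT, evict 6, frames=[3,1] (faults so far: 3)
  step 4: ref 1 -> HIT, frames=[3,1] (faults so far: 3)
  step 5: ref 1 -> HIT, frames=[3,1] (faults so far: 3)
  step 6: ref 3 -> HIT, frames=[3,1] (faults so far: 3)
  step 7: ref 2 -> FAULT, evict 1, frames=[3,2] (faults so far: 4)
  step 8: ref 2 -> HIT, frames=[3,2] (faults so far: 4)
  step 9: ref 3 -> HIT, frames=[3,2] (faults so far: 4)
  step 10: ref 1 -> FAULT, evict 2, frames=[3,1] (faults so far: 5)
  step 11: ref 6 -> FAULT, evict 1, frames=[3,6] (faults so far: 6)
  step 12: ref 3 -> HIT, frames=[3,6] (faults so far: 6)
  Optimal total faults: 6

Answer: 7 8 6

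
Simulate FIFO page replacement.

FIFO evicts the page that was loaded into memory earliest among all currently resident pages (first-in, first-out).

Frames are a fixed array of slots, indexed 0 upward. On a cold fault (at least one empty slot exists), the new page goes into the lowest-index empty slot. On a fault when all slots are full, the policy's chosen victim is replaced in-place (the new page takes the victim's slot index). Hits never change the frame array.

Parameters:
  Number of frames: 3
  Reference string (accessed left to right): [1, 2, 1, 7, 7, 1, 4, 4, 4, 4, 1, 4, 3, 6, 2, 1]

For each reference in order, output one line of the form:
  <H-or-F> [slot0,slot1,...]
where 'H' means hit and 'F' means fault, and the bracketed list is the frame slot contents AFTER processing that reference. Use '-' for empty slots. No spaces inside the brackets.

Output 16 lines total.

F [1,-,-]
F [1,2,-]
H [1,2,-]
F [1,2,7]
H [1,2,7]
H [1,2,7]
F [4,2,7]
H [4,2,7]
H [4,2,7]
H [4,2,7]
F [4,1,7]
H [4,1,7]
F [4,1,3]
F [6,1,3]
F [6,2,3]
F [6,2,1]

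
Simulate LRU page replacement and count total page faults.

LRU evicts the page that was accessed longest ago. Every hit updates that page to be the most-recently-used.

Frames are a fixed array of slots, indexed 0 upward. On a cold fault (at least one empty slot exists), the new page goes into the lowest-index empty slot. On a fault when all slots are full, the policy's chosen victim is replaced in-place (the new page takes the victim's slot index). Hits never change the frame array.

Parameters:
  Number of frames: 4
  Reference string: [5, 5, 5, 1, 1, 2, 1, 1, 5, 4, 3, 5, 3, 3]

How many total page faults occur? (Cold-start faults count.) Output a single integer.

Answer: 5

Derivation:
Step 0: ref 5 → FAULT, frames=[5,-,-,-]
Step 1: ref 5 → HIT, frames=[5,-,-,-]
Step 2: ref 5 → HIT, frames=[5,-,-,-]
Step 3: ref 1 → FAULT, frames=[5,1,-,-]
Step 4: ref 1 → HIT, frames=[5,1,-,-]
Step 5: ref 2 → FAULT, frames=[5,1,2,-]
Step 6: ref 1 → HIT, frames=[5,1,2,-]
Step 7: ref 1 → HIT, frames=[5,1,2,-]
Step 8: ref 5 → HIT, frames=[5,1,2,-]
Step 9: ref 4 → FAULT, frames=[5,1,2,4]
Step 10: ref 3 → FAULT (evict 2), frames=[5,1,3,4]
Step 11: ref 5 → HIT, frames=[5,1,3,4]
Step 12: ref 3 → HIT, frames=[5,1,3,4]
Step 13: ref 3 → HIT, frames=[5,1,3,4]
Total faults: 5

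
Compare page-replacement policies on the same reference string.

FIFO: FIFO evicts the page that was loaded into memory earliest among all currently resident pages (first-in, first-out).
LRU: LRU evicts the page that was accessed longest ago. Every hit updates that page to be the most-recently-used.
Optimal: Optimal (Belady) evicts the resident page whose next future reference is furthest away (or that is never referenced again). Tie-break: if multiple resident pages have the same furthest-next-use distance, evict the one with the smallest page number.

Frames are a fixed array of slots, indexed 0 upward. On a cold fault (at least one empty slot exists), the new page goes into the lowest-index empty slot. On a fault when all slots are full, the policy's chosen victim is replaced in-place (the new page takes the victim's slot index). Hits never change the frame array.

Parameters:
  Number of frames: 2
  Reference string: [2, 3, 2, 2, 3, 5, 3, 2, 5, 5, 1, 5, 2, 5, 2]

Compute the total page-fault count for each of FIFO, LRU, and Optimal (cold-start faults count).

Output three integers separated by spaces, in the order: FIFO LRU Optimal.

Answer: 7 7 6

Derivation:
--- FIFO ---
  step 0: ref 2 -> FAULT, frames=[2,-] (faults so far: 1)
  step 1: ref 3 -> FAULT, frames=[2,3] (faults so far: 2)
  step 2: ref 2 -> HIT, frames=[2,3] (faults so far: 2)
  step 3: ref 2 -> HIT, frames=[2,3] (faults so far: 2)
  step 4: ref 3 -> HIT, frames=[2,3] (faults so far: 2)
  step 5: ref 5 -> FAULT, evict 2, frames=[5,3] (faults so far: 3)
  step 6: ref 3 -> HIT, frames=[5,3] (faults so far: 3)
  step 7: ref 2 -> FAULT, evict 3, frames=[5,2] (faults so far: 4)
  step 8: ref 5 -> HIT, frames=[5,2] (faults so far: 4)
  step 9: ref 5 -> HIT, frames=[5,2] (faults so far: 4)
  step 10: ref 1 -> FAULT, evict 5, frames=[1,2] (faults so far: 5)
  step 11: ref 5 -> FAULT, evict 2, frames=[1,5] (faults so far: 6)
  step 12: ref 2 -> FAULT, evict 1, frames=[2,5] (faults so far: 7)
  step 13: ref 5 -> HIT, frames=[2,5] (faults so far: 7)
  step 14: ref 2 -> HIT, frames=[2,5] (faults so far: 7)
  FIFO total faults: 7
--- LRU ---
  step 0: ref 2 -> FAULT, frames=[2,-] (faults so far: 1)
  step 1: ref 3 -> FAULT, frames=[2,3] (faults so far: 2)
  step 2: ref 2 -> HIT, frames=[2,3] (faults so far: 2)
  step 3: ref 2 -> HIT, frames=[2,3] (faults so far: 2)
  step 4: ref 3 -> HIT, frames=[2,3] (faults so far: 2)
  step 5: ref 5 -> FAULT, evict 2, frames=[5,3] (faults so far: 3)
  step 6: ref 3 -> HIT, frames=[5,3] (faults so far: 3)
  step 7: ref 2 -> FAULT, evict 5, frames=[2,3] (faults so far: 4)
  step 8: ref 5 -> FAULT, evict 3, frames=[2,5] (faults so far: 5)
  step 9: ref 5 -> HIT, frames=[2,5] (faults so far: 5)
  step 10: ref 1 -> FAULT, evict 2, frames=[1,5] (faults so far: 6)
  step 11: ref 5 -> HIT, frames=[1,5] (faults so far: 6)
  step 12: ref 2 -> FAULT, evict 1, frames=[2,5] (faults so far: 7)
  step 13: ref 5 -> HIT, frames=[2,5] (faults so far: 7)
  step 14: ref 2 -> HIT, frames=[2,5] (faults so far: 7)
  LRU total faults: 7
--- Optimal ---
  step 0: ref 2 -> FAULT, frames=[2,-] (faults so far: 1)
  step 1: ref 3 -> FAULT, frames=[2,3] (faults so far: 2)
  step 2: ref 2 -> HIT, frames=[2,3] (faults so far: 2)
  step 3: ref 2 -> HIT, frames=[2,3] (faults so far: 2)
  step 4: ref 3 -> HIT, frames=[2,3] (faults so far: 2)
  step 5: ref 5 -> FAULT, evict 2, frames=[5,3] (faults so far: 3)
  step 6: ref 3 -> HIT, frames=[5,3] (faults so far: 3)
  step 7: ref 2 -> FAULT, evict 3, frames=[5,2] (faults so far: 4)
  step 8: ref 5 -> HIT, frames=[5,2] (faults so far: 4)
  step 9: ref 5 -> HIT, frames=[5,2] (faults so far: 4)
  step 10: ref 1 -> FAULT, evict 2, frames=[5,1] (faults so far: 5)
  step 11: ref 5 -> HIT, frames=[5,1] (faults so far: 5)
  step 12: ref 2 -> FAULT, evict 1, frames=[5,2] (faults so far: 6)
  step 13: ref 5 -> HIT, frames=[5,2] (faults so far: 6)
  step 14: ref 2 -> HIT, frames=[5,2] (faults so far: 6)
  Optimal total faults: 6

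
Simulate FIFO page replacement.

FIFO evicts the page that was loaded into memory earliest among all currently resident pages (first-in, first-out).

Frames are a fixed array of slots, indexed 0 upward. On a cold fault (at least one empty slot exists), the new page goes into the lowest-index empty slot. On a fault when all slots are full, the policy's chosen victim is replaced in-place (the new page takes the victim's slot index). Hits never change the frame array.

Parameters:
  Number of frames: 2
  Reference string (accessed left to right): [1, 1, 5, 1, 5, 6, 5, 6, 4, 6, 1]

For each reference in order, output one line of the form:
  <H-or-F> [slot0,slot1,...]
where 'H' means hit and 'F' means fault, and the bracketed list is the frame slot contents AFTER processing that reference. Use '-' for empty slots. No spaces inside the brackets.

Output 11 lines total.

F [1,-]
H [1,-]
F [1,5]
H [1,5]
H [1,5]
F [6,5]
H [6,5]
H [6,5]
F [6,4]
H [6,4]
F [1,4]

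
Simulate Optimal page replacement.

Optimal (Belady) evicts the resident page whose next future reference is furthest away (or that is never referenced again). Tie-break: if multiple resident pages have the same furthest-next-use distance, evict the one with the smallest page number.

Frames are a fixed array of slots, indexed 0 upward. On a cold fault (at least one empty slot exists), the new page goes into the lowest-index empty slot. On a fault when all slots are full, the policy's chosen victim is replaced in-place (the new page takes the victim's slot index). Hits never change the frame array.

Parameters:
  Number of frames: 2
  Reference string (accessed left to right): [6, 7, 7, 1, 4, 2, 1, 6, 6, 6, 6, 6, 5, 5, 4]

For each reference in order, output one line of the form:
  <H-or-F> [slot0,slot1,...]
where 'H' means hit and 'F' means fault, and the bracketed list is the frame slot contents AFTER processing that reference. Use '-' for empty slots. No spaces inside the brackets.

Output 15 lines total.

F [6,-]
F [6,7]
H [6,7]
F [6,1]
F [4,1]
F [2,1]
H [2,1]
F [2,6]
H [2,6]
H [2,6]
H [2,6]
H [2,6]
F [5,6]
H [5,6]
F [4,6]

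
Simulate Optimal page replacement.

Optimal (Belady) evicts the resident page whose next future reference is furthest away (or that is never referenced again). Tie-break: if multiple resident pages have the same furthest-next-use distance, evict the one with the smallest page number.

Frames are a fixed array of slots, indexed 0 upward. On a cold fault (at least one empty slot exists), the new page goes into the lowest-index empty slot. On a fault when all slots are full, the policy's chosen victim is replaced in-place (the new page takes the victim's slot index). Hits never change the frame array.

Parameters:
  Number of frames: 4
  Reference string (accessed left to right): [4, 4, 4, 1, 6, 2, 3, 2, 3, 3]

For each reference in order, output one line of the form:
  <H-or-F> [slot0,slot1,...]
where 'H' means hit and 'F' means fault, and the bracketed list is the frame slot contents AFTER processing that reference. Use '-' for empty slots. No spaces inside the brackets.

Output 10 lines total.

F [4,-,-,-]
H [4,-,-,-]
H [4,-,-,-]
F [4,1,-,-]
F [4,1,6,-]
F [4,1,6,2]
F [4,3,6,2]
H [4,3,6,2]
H [4,3,6,2]
H [4,3,6,2]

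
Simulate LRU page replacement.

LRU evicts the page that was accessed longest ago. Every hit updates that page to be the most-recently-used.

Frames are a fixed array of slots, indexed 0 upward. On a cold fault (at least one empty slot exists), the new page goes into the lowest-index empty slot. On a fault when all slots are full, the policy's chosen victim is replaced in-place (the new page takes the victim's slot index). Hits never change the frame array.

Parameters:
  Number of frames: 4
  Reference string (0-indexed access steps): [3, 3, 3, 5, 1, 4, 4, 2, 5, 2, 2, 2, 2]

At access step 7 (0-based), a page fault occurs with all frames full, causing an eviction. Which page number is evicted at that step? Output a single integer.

Step 0: ref 3 -> FAULT, frames=[3,-,-,-]
Step 1: ref 3 -> HIT, frames=[3,-,-,-]
Step 2: ref 3 -> HIT, frames=[3,-,-,-]
Step 3: ref 5 -> FAULT, frames=[3,5,-,-]
Step 4: ref 1 -> FAULT, frames=[3,5,1,-]
Step 5: ref 4 -> FAULT, frames=[3,5,1,4]
Step 6: ref 4 -> HIT, frames=[3,5,1,4]
Step 7: ref 2 -> FAULT, evict 3, frames=[2,5,1,4]
At step 7: evicted page 3

Answer: 3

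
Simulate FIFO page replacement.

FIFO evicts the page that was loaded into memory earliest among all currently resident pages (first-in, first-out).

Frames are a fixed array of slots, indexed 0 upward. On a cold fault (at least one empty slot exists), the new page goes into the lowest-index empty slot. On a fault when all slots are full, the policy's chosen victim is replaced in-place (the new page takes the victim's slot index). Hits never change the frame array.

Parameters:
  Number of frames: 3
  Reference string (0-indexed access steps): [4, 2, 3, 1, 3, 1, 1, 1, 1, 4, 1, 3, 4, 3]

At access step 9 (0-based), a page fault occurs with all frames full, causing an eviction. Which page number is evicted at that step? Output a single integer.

Step 0: ref 4 -> FAULT, frames=[4,-,-]
Step 1: ref 2 -> FAULT, frames=[4,2,-]
Step 2: ref 3 -> FAULT, frames=[4,2,3]
Step 3: ref 1 -> FAULT, evict 4, frames=[1,2,3]
Step 4: ref 3 -> HIT, frames=[1,2,3]
Step 5: ref 1 -> HIT, frames=[1,2,3]
Step 6: ref 1 -> HIT, frames=[1,2,3]
Step 7: ref 1 -> HIT, frames=[1,2,3]
Step 8: ref 1 -> HIT, frames=[1,2,3]
Step 9: ref 4 -> FAULT, evict 2, frames=[1,4,3]
At step 9: evicted page 2

Answer: 2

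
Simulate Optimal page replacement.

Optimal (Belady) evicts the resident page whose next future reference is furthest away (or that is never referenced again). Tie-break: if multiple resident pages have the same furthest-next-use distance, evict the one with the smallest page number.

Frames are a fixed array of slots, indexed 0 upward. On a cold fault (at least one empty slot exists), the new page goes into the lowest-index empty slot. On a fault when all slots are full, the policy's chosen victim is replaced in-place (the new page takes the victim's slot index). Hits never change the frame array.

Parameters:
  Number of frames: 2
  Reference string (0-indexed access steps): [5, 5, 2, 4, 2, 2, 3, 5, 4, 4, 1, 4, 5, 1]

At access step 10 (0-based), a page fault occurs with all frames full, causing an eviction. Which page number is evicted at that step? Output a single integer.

Step 0: ref 5 -> FAULT, frames=[5,-]
Step 1: ref 5 -> HIT, frames=[5,-]
Step 2: ref 2 -> FAULT, frames=[5,2]
Step 3: ref 4 -> FAULT, evict 5, frames=[4,2]
Step 4: ref 2 -> HIT, frames=[4,2]
Step 5: ref 2 -> HIT, frames=[4,2]
Step 6: ref 3 -> FAULT, evict 2, frames=[4,3]
Step 7: ref 5 -> FAULT, evict 3, frames=[4,5]
Step 8: ref 4 -> HIT, frames=[4,5]
Step 9: ref 4 -> HIT, frames=[4,5]
Step 10: ref 1 -> FAULT, evict 5, frames=[4,1]
At step 10: evicted page 5

Answer: 5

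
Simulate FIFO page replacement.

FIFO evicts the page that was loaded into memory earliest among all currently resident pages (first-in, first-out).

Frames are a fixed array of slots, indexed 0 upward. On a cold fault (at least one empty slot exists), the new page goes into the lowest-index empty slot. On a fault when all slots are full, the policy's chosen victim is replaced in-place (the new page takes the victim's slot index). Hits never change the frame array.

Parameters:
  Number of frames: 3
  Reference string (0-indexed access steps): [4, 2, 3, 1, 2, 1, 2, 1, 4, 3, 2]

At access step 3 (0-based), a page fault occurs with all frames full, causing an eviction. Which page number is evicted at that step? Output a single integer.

Step 0: ref 4 -> FAULT, frames=[4,-,-]
Step 1: ref 2 -> FAULT, frames=[4,2,-]
Step 2: ref 3 -> FAULT, frames=[4,2,3]
Step 3: ref 1 -> FAULT, evict 4, frames=[1,2,3]
At step 3: evicted page 4

Answer: 4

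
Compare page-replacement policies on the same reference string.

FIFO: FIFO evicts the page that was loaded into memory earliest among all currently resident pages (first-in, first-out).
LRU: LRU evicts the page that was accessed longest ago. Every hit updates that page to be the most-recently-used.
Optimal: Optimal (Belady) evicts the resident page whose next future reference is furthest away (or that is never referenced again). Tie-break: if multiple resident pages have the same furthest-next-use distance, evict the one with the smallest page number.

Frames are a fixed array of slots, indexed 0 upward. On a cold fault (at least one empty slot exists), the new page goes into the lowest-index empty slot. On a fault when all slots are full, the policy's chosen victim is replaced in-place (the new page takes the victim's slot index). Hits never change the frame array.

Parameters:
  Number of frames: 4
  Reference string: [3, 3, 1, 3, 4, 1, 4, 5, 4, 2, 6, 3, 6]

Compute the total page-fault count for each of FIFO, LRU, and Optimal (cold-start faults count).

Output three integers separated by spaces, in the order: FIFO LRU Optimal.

Answer: 7 7 6

Derivation:
--- FIFO ---
  step 0: ref 3 -> FAULT, frames=[3,-,-,-] (faults so far: 1)
  step 1: ref 3 -> HIT, frames=[3,-,-,-] (faults so far: 1)
  step 2: ref 1 -> FAULT, frames=[3,1,-,-] (faults so far: 2)
  step 3: ref 3 -> HIT, frames=[3,1,-,-] (faults so far: 2)
  step 4: ref 4 -> FAULT, frames=[3,1,4,-] (faults so far: 3)
  step 5: ref 1 -> HIT, frames=[3,1,4,-] (faults so far: 3)
  step 6: ref 4 -> HIT, frames=[3,1,4,-] (faults so far: 3)
  step 7: ref 5 -> FAULT, frames=[3,1,4,5] (faults so far: 4)
  step 8: ref 4 -> HIT, frames=[3,1,4,5] (faults so far: 4)
  step 9: ref 2 -> FAULT, evict 3, frames=[2,1,4,5] (faults so far: 5)
  step 10: ref 6 -> FAULT, evict 1, frames=[2,6,4,5] (faults so far: 6)
  step 11: ref 3 -> FAULT, evict 4, frames=[2,6,3,5] (faults so far: 7)
  step 12: ref 6 -> HIT, frames=[2,6,3,5] (faults so far: 7)
  FIFO total faults: 7
--- LRU ---
  step 0: ref 3 -> FAULT, frames=[3,-,-,-] (faults so far: 1)
  step 1: ref 3 -> HIT, frames=[3,-,-,-] (faults so far: 1)
  step 2: ref 1 -> FAULT, frames=[3,1,-,-] (faults so far: 2)
  step 3: ref 3 -> HIT, frames=[3,1,-,-] (faults so far: 2)
  step 4: ref 4 -> FAULT, frames=[3,1,4,-] (faults so far: 3)
  step 5: ref 1 -> HIT, frames=[3,1,4,-] (faults so far: 3)
  step 6: ref 4 -> HIT, frames=[3,1,4,-] (faults so far: 3)
  step 7: ref 5 -> FAULT, frames=[3,1,4,5] (faults so far: 4)
  step 8: ref 4 -> HIT, frames=[3,1,4,5] (faults so far: 4)
  step 9: ref 2 -> FAULT, evict 3, frames=[2,1,4,5] (faults so far: 5)
  step 10: ref 6 -> FAULT, evict 1, frames=[2,6,4,5] (faults so far: 6)
  step 11: ref 3 -> FAULT, evict 5, frames=[2,6,4,3] (faults so far: 7)
  step 12: ref 6 -> HIT, frames=[2,6,4,3] (faults so far: 7)
  LRU total faults: 7
--- Optimal ---
  step 0: ref 3 -> FAULT, frames=[3,-,-,-] (faults so far: 1)
  step 1: ref 3 -> HIT, frames=[3,-,-,-] (faults so far: 1)
  step 2: ref 1 -> FAULT, frames=[3,1,-,-] (faults so far: 2)
  step 3: ref 3 -> HIT, frames=[3,1,-,-] (faults so far: 2)
  step 4: ref 4 -> FAULT, frames=[3,1,4,-] (faults so far: 3)
  step 5: ref 1 -> HIT, frames=[3,1,4,-] (faults so far: 3)
  step 6: ref 4 -> HIT, frames=[3,1,4,-] (faults so far: 3)
  step 7: ref 5 -> FAULT, frames=[3,1,4,5] (faults so far: 4)
  step 8: ref 4 -> HIT, frames=[3,1,4,5] (faults so far: 4)
  step 9: ref 2 -> FAULT, evict 1, frames=[3,2,4,5] (faults so far: 5)
  step 10: ref 6 -> FAULT, evict 2, frames=[3,6,4,5] (faults so far: 6)
  step 11: ref 3 -> HIT, frames=[3,6,4,5] (faults so far: 6)
  step 12: ref 6 -> HIT, frames=[3,6,4,5] (faults so far: 6)
  Optimal total faults: 6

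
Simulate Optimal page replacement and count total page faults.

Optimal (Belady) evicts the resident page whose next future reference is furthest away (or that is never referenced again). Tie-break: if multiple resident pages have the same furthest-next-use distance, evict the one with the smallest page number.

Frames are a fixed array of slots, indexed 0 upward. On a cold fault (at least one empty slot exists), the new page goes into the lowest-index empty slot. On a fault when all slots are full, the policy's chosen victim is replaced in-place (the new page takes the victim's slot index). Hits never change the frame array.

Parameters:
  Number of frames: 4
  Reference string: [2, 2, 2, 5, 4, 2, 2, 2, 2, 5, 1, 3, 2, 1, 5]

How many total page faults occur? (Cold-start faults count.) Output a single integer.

Answer: 5

Derivation:
Step 0: ref 2 → FAULT, frames=[2,-,-,-]
Step 1: ref 2 → HIT, frames=[2,-,-,-]
Step 2: ref 2 → HIT, frames=[2,-,-,-]
Step 3: ref 5 → FAULT, frames=[2,5,-,-]
Step 4: ref 4 → FAULT, frames=[2,5,4,-]
Step 5: ref 2 → HIT, frames=[2,5,4,-]
Step 6: ref 2 → HIT, frames=[2,5,4,-]
Step 7: ref 2 → HIT, frames=[2,5,4,-]
Step 8: ref 2 → HIT, frames=[2,5,4,-]
Step 9: ref 5 → HIT, frames=[2,5,4,-]
Step 10: ref 1 → FAULT, frames=[2,5,4,1]
Step 11: ref 3 → FAULT (evict 4), frames=[2,5,3,1]
Step 12: ref 2 → HIT, frames=[2,5,3,1]
Step 13: ref 1 → HIT, frames=[2,5,3,1]
Step 14: ref 5 → HIT, frames=[2,5,3,1]
Total faults: 5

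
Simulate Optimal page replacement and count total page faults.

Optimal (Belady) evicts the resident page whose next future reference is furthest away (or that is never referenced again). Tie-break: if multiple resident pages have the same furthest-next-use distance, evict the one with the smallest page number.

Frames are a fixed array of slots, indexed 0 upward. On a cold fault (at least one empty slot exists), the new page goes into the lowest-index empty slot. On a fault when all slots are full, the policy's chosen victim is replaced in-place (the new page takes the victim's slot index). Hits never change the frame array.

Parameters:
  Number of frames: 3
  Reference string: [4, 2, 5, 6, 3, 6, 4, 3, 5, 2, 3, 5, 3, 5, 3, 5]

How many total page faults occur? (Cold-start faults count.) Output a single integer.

Answer: 7

Derivation:
Step 0: ref 4 → FAULT, frames=[4,-,-]
Step 1: ref 2 → FAULT, frames=[4,2,-]
Step 2: ref 5 → FAULT, frames=[4,2,5]
Step 3: ref 6 → FAULT (evict 2), frames=[4,6,5]
Step 4: ref 3 → FAULT (evict 5), frames=[4,6,3]
Step 5: ref 6 → HIT, frames=[4,6,3]
Step 6: ref 4 → HIT, frames=[4,6,3]
Step 7: ref 3 → HIT, frames=[4,6,3]
Step 8: ref 5 → FAULT (evict 4), frames=[5,6,3]
Step 9: ref 2 → FAULT (evict 6), frames=[5,2,3]
Step 10: ref 3 → HIT, frames=[5,2,3]
Step 11: ref 5 → HIT, frames=[5,2,3]
Step 12: ref 3 → HIT, frames=[5,2,3]
Step 13: ref 5 → HIT, frames=[5,2,3]
Step 14: ref 3 → HIT, frames=[5,2,3]
Step 15: ref 5 → HIT, frames=[5,2,3]
Total faults: 7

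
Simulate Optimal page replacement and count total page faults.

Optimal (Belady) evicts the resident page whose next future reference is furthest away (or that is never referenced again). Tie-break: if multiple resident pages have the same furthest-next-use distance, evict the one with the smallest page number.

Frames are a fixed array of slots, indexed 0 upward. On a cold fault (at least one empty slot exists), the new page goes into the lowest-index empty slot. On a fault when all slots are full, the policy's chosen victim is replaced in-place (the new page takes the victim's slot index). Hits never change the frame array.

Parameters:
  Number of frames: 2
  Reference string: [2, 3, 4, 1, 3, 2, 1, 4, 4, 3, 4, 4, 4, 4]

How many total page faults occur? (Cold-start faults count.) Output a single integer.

Answer: 7

Derivation:
Step 0: ref 2 → FAULT, frames=[2,-]
Step 1: ref 3 → FAULT, frames=[2,3]
Step 2: ref 4 → FAULT (evict 2), frames=[4,3]
Step 3: ref 1 → FAULT (evict 4), frames=[1,3]
Step 4: ref 3 → HIT, frames=[1,3]
Step 5: ref 2 → FAULT (evict 3), frames=[1,2]
Step 6: ref 1 → HIT, frames=[1,2]
Step 7: ref 4 → FAULT (evict 1), frames=[4,2]
Step 8: ref 4 → HIT, frames=[4,2]
Step 9: ref 3 → FAULT (evict 2), frames=[4,3]
Step 10: ref 4 → HIT, frames=[4,3]
Step 11: ref 4 → HIT, frames=[4,3]
Step 12: ref 4 → HIT, frames=[4,3]
Step 13: ref 4 → HIT, frames=[4,3]
Total faults: 7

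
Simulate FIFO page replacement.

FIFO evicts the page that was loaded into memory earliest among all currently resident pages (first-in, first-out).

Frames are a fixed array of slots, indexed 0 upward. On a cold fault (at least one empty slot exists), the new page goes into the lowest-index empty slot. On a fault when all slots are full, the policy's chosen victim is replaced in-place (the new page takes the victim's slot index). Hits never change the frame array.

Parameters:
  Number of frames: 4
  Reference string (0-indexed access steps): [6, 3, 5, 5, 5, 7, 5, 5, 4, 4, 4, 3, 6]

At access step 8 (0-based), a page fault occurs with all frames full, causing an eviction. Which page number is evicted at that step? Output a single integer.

Step 0: ref 6 -> FAULT, frames=[6,-,-,-]
Step 1: ref 3 -> FAULT, frames=[6,3,-,-]
Step 2: ref 5 -> FAULT, frames=[6,3,5,-]
Step 3: ref 5 -> HIT, frames=[6,3,5,-]
Step 4: ref 5 -> HIT, frames=[6,3,5,-]
Step 5: ref 7 -> FAULT, frames=[6,3,5,7]
Step 6: ref 5 -> HIT, frames=[6,3,5,7]
Step 7: ref 5 -> HIT, frames=[6,3,5,7]
Step 8: ref 4 -> FAULT, evict 6, frames=[4,3,5,7]
At step 8: evicted page 6

Answer: 6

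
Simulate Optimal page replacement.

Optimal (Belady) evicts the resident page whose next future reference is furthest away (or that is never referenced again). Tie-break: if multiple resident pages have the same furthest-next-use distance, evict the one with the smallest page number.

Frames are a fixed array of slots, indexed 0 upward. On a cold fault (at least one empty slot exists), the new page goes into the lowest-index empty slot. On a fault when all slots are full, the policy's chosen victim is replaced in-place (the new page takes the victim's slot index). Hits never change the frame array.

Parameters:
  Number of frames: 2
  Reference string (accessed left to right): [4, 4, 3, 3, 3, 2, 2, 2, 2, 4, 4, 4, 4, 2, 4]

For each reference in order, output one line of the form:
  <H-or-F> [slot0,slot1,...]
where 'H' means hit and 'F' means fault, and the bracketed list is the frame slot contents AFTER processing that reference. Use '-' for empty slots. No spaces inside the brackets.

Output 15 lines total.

F [4,-]
H [4,-]
F [4,3]
H [4,3]
H [4,3]
F [4,2]
H [4,2]
H [4,2]
H [4,2]
H [4,2]
H [4,2]
H [4,2]
H [4,2]
H [4,2]
H [4,2]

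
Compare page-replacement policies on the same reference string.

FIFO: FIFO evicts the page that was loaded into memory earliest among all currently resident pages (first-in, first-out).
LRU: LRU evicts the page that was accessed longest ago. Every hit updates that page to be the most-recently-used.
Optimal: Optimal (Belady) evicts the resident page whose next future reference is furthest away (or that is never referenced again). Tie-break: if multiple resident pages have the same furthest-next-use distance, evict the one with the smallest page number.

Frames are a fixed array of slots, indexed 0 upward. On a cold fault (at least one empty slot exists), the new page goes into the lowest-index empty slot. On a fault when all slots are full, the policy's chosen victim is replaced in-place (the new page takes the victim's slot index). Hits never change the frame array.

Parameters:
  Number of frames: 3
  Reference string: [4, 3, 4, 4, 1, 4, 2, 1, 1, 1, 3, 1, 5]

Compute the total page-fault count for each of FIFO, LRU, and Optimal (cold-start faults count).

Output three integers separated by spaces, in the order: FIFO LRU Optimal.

--- FIFO ---
  step 0: ref 4 -> FAULT, frames=[4,-,-] (faults so far: 1)
  step 1: ref 3 -> FAULT, frames=[4,3,-] (faults so far: 2)
  step 2: ref 4 -> HIT, frames=[4,3,-] (faults so far: 2)
  step 3: ref 4 -> HIT, frames=[4,3,-] (faults so far: 2)
  step 4: ref 1 -> FAULT, frames=[4,3,1] (faults so far: 3)
  step 5: ref 4 -> HIT, frames=[4,3,1] (faults so far: 3)
  step 6: ref 2 -> FAULT, evict 4, frames=[2,3,1] (faults so far: 4)
  step 7: ref 1 -> HIT, frames=[2,3,1] (faults so far: 4)
  step 8: ref 1 -> HIT, frames=[2,3,1] (faults so far: 4)
  step 9: ref 1 -> HIT, frames=[2,3,1] (faults so far: 4)
  step 10: ref 3 -> HIT, frames=[2,3,1] (faults so far: 4)
  step 11: ref 1 -> HIT, frames=[2,3,1] (faults so far: 4)
  step 12: ref 5 -> FAULT, evict 3, frames=[2,5,1] (faults so far: 5)
  FIFO total faults: 5
--- LRU ---
  step 0: ref 4 -> FAULT, frames=[4,-,-] (faults so far: 1)
  step 1: ref 3 -> FAULT, frames=[4,3,-] (faults so far: 2)
  step 2: ref 4 -> HIT, frames=[4,3,-] (faults so far: 2)
  step 3: ref 4 -> HIT, frames=[4,3,-] (faults so far: 2)
  step 4: ref 1 -> FAULT, frames=[4,3,1] (faults so far: 3)
  step 5: ref 4 -> HIT, frames=[4,3,1] (faults so far: 3)
  step 6: ref 2 -> FAULT, evict 3, frames=[4,2,1] (faults so far: 4)
  step 7: ref 1 -> HIT, frames=[4,2,1] (faults so far: 4)
  step 8: ref 1 -> HIT, frames=[4,2,1] (faults so far: 4)
  step 9: ref 1 -> HIT, frames=[4,2,1] (faults so far: 4)
  step 10: ref 3 -> FAULT, evict 4, frames=[3,2,1] (faults so far: 5)
  step 11: ref 1 -> HIT, frames=[3,2,1] (faults so far: 5)
  step 12: ref 5 -> FAULT, evict 2, frames=[3,5,1] (faults so far: 6)
  LRU total faults: 6
--- Optimal ---
  step 0: ref 4 -> FAULT, frames=[4,-,-] (faults so far: 1)
  step 1: ref 3 -> FAULT, frames=[4,3,-] (faults so far: 2)
  step 2: ref 4 -> HIT, frames=[4,3,-] (faults so far: 2)
  step 3: ref 4 -> HIT, frames=[4,3,-] (faults so far: 2)
  step 4: ref 1 -> FAULT, frames=[4,3,1] (faults so far: 3)
  step 5: ref 4 -> HIT, frames=[4,3,1] (faults so far: 3)
  step 6: ref 2 -> FAULT, evict 4, frames=[2,3,1] (faults so far: 4)
  step 7: ref 1 -> HIT, frames=[2,3,1] (faults so far: 4)
  step 8: ref 1 -> HIT, frames=[2,3,1] (faults so far: 4)
  step 9: ref 1 -> HIT, frames=[2,3,1] (faults so far: 4)
  step 10: ref 3 -> HIT, frames=[2,3,1] (faults so far: 4)
  step 11: ref 1 -> HIT, frames=[2,3,1] (faults so far: 4)
  step 12: ref 5 -> FAULT, evict 1, frames=[2,3,5] (faults so far: 5)
  Optimal total faults: 5

Answer: 5 6 5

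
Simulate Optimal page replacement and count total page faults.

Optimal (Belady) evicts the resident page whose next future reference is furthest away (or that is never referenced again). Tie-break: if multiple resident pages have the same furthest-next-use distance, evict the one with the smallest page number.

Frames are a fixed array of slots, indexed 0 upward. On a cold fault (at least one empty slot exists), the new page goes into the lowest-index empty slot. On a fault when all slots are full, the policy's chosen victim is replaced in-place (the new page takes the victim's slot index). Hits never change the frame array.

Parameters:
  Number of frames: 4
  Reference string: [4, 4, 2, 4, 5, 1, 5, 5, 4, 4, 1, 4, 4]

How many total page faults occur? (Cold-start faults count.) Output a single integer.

Answer: 4

Derivation:
Step 0: ref 4 → FAULT, frames=[4,-,-,-]
Step 1: ref 4 → HIT, frames=[4,-,-,-]
Step 2: ref 2 → FAULT, frames=[4,2,-,-]
Step 3: ref 4 → HIT, frames=[4,2,-,-]
Step 4: ref 5 → FAULT, frames=[4,2,5,-]
Step 5: ref 1 → FAULT, frames=[4,2,5,1]
Step 6: ref 5 → HIT, frames=[4,2,5,1]
Step 7: ref 5 → HIT, frames=[4,2,5,1]
Step 8: ref 4 → HIT, frames=[4,2,5,1]
Step 9: ref 4 → HIT, frames=[4,2,5,1]
Step 10: ref 1 → HIT, frames=[4,2,5,1]
Step 11: ref 4 → HIT, frames=[4,2,5,1]
Step 12: ref 4 → HIT, frames=[4,2,5,1]
Total faults: 4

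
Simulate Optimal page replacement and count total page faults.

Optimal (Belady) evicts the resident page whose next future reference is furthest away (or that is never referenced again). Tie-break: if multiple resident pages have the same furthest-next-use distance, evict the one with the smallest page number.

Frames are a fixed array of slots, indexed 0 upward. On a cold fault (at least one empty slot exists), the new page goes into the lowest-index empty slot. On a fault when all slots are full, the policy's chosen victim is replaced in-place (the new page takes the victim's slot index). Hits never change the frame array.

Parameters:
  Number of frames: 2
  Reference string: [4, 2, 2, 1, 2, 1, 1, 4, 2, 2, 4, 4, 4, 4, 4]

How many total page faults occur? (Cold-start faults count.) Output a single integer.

Step 0: ref 4 → FAULT, frames=[4,-]
Step 1: ref 2 → FAULT, frames=[4,2]
Step 2: ref 2 → HIT, frames=[4,2]
Step 3: ref 1 → FAULT (evict 4), frames=[1,2]
Step 4: ref 2 → HIT, frames=[1,2]
Step 5: ref 1 → HIT, frames=[1,2]
Step 6: ref 1 → HIT, frames=[1,2]
Step 7: ref 4 → FAULT (evict 1), frames=[4,2]
Step 8: ref 2 → HIT, frames=[4,2]
Step 9: ref 2 → HIT, frames=[4,2]
Step 10: ref 4 → HIT, frames=[4,2]
Step 11: ref 4 → HIT, frames=[4,2]
Step 12: ref 4 → HIT, frames=[4,2]
Step 13: ref 4 → HIT, frames=[4,2]
Step 14: ref 4 → HIT, frames=[4,2]
Total faults: 4

Answer: 4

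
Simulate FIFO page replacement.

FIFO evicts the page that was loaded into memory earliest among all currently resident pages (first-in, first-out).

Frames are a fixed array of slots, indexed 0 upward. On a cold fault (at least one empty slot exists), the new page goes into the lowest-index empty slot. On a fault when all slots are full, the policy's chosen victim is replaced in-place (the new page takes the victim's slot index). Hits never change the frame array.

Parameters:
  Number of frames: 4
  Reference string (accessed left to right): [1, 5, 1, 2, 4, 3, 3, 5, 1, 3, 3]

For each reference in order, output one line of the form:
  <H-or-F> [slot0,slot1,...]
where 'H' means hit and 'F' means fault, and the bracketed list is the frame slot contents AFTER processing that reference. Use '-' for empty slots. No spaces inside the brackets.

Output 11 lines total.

F [1,-,-,-]
F [1,5,-,-]
H [1,5,-,-]
F [1,5,2,-]
F [1,5,2,4]
F [3,5,2,4]
H [3,5,2,4]
H [3,5,2,4]
F [3,1,2,4]
H [3,1,2,4]
H [3,1,2,4]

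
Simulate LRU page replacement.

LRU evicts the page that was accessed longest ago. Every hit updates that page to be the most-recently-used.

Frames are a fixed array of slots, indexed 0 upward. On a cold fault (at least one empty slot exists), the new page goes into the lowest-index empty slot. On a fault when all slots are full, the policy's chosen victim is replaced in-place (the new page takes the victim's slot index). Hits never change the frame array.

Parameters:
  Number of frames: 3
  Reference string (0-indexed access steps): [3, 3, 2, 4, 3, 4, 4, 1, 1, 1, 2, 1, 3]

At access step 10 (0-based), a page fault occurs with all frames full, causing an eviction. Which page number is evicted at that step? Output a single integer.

Step 0: ref 3 -> FAULT, frames=[3,-,-]
Step 1: ref 3 -> HIT, frames=[3,-,-]
Step 2: ref 2 -> FAULT, frames=[3,2,-]
Step 3: ref 4 -> FAULT, frames=[3,2,4]
Step 4: ref 3 -> HIT, frames=[3,2,4]
Step 5: ref 4 -> HIT, frames=[3,2,4]
Step 6: ref 4 -> HIT, frames=[3,2,4]
Step 7: ref 1 -> FAULT, evict 2, frames=[3,1,4]
Step 8: ref 1 -> HIT, frames=[3,1,4]
Step 9: ref 1 -> HIT, frames=[3,1,4]
Step 10: ref 2 -> FAULT, evict 3, frames=[2,1,4]
At step 10: evicted page 3

Answer: 3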